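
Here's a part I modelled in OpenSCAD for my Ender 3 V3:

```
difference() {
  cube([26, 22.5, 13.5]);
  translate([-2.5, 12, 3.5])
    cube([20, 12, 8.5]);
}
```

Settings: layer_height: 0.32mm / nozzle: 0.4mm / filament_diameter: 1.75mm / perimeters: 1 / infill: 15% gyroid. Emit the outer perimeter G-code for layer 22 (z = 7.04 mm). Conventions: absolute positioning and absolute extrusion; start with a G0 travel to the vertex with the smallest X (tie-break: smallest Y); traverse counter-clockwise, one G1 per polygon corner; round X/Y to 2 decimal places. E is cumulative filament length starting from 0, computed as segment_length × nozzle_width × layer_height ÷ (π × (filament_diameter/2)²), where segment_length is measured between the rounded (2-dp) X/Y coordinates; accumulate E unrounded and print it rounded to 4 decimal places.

At z = 7.04 mm: the cube is present — its section is the full 26×22.5 rectangle; the cube at (-2.5, 12) is present — its section is the full 20×12 rectangle; Taking the first minus the rest: starting from the 26×22.5 cube, the 20×12 cube at (-2.5, 12) partially overlaps it — only the 183.75 mm² overlap (of its 240.00 mm²) is removed, clipping the outline — 1 connected region. The outline is a single polygon with 6 vertices. Extrusion per mm of travel: 0.4 × 0.32 / (π × 0.875²) = 0.053216. Accumulating E over each segment gives final E = 5.1620.

G0 X0.00 Y0.00 Z7.04
G1 X26.00 Y0.00 E1.3836
G1 X26.00 Y22.50 E2.5810
G1 X17.50 Y22.50 E3.0333
G1 X17.50 Y12.00 E3.5921
G1 X0.00 Y12.00 E4.5234
G1 X0.00 Y0.00 E5.1620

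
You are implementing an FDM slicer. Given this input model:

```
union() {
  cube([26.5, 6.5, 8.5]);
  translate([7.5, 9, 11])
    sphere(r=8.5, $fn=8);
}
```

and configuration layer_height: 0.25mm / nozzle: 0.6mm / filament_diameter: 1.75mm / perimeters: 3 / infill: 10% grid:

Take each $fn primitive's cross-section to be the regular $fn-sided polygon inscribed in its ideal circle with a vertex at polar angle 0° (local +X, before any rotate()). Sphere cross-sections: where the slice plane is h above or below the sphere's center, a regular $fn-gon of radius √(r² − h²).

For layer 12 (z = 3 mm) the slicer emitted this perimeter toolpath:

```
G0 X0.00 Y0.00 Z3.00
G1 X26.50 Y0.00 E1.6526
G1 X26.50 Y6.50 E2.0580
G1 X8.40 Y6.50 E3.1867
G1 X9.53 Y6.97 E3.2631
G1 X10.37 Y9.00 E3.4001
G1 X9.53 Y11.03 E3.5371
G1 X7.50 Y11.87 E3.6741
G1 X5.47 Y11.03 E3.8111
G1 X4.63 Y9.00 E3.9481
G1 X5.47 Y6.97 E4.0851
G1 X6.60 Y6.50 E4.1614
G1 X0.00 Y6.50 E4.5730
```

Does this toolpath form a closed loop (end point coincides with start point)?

no

Start point (G0): (0.00, 0.00). End point (last G1): the path does not return to the start — open.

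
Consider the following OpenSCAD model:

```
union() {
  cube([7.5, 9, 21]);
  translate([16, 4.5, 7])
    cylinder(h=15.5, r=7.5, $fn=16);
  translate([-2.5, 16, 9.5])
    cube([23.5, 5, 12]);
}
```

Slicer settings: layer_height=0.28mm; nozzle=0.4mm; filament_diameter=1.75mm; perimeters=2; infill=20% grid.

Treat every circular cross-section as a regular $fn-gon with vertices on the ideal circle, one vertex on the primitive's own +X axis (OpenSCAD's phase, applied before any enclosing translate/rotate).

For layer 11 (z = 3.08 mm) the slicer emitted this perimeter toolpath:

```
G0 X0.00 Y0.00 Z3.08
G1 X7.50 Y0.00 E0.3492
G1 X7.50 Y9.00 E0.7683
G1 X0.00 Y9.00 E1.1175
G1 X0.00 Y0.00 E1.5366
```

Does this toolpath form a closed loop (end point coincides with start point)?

yes

Start point (G0): (0.00, 0.00). End point (last G1): the path returns to the start — closed.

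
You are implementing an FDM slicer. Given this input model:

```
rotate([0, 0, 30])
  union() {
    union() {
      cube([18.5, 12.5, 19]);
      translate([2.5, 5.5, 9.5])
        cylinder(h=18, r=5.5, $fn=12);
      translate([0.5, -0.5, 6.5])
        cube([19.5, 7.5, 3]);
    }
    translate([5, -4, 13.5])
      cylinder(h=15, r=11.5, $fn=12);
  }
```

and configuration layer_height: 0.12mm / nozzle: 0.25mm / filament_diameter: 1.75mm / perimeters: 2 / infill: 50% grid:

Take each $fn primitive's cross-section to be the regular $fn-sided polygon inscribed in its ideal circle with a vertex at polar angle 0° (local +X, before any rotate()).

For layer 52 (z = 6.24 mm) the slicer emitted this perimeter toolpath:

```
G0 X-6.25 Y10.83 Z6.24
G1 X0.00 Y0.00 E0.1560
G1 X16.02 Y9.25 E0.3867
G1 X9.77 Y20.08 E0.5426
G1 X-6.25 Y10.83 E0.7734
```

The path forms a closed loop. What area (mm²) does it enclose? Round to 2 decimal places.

231.31 mm²

Apply the shoelace formula to the sequence of (X, Y) vertices; enclosed area = 231.31 mm².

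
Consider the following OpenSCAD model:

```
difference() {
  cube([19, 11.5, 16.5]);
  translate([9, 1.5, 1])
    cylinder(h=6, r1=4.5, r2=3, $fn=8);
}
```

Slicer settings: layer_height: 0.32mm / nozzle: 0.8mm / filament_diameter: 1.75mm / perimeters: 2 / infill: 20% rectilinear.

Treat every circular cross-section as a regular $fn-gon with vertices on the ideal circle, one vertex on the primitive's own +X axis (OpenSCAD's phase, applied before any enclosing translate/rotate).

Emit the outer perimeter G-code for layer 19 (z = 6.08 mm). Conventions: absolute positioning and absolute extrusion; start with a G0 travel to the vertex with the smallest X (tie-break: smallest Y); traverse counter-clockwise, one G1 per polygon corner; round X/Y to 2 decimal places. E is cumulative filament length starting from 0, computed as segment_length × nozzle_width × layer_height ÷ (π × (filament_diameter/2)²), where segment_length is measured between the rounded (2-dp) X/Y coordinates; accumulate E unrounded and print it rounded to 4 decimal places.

G0 X0.00 Y0.00 Z6.08
G1 X6.39 Y0.00 E0.6801
G1 X5.77 Y1.50 E0.8529
G1 X6.72 Y3.78 E1.1157
G1 X9.00 Y4.73 E1.3786
G1 X11.28 Y3.78 E1.6415
G1 X12.23 Y1.50 E1.9044
G1 X11.61 Y0.00 E2.0772
G1 X19.00 Y0.00 E2.8637
G1 X19.00 Y11.50 E4.0877
G1 X0.00 Y11.50 E6.1099
G1 X0.00 Y0.00 E7.3339

At z = 6.08 mm: the 19×11.5 cube contributes its full rectangle; the cone at (9, 1.5) (r1=4.5→r2=3) has section circumradius 3.230 here — a regular 8-gon; Taking the first minus the rest: starting from the 19×11.5 cube, the cone at (9, 1.5) partially overlaps it — only the 23.51 mm² overlap (of its 29.51 mm²) is removed, clipping the outline — 1 connected region. The outline is a single polygon with 11 vertices. Extrusion per mm of travel: 0.8 × 0.32 / (π × 0.875²) = 0.106432. Accumulating E over each segment gives final E = 7.3339.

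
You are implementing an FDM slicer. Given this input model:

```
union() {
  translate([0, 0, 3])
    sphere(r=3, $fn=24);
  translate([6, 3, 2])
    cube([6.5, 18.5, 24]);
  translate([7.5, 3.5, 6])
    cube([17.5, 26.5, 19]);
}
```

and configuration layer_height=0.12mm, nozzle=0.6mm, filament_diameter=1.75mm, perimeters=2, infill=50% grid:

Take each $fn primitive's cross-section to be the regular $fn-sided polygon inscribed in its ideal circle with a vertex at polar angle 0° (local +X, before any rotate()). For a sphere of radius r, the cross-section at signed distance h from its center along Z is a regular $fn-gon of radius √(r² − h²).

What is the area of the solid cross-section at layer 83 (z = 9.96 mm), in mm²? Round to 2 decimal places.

At z = 9.96 mm: the sphere does not reach this height (|z−center|=6.960 > r=3); the 6.5×18.5 cube at (6, 3) contributes its full rectangle (area 120.25 mm²); the cube at (7.5, 3.5) is present — its section is the full 17.5×26.5 rectangle (area 463.75 mm²); Taking the union: the regions partially overlap — summed areas 584.00 mm² minus the doubly-counted overlap 90.00 mm² gives 494.00 mm² — area = 494.00 mm². Overall, the cross-section is a single solid region. Net area = 494.00 mm².

494.00 mm²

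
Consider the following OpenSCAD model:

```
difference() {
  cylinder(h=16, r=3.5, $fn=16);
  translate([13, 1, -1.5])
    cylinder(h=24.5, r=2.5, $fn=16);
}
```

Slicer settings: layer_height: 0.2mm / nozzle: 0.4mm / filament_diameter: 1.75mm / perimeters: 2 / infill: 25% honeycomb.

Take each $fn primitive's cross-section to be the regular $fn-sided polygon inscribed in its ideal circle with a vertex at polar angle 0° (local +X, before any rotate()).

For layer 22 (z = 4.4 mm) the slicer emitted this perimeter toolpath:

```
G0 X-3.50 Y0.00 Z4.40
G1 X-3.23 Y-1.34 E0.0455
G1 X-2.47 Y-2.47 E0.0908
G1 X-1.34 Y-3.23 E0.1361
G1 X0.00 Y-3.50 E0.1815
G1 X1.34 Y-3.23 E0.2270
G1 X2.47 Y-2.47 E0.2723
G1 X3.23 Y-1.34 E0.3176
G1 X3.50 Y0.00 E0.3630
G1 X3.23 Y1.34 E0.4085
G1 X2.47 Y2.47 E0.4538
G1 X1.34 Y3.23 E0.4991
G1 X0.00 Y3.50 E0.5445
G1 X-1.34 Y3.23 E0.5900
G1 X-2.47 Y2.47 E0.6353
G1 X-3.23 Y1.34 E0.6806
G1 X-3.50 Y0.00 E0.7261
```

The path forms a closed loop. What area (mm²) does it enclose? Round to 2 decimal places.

37.43 mm²

Apply the shoelace formula to the sequence of (X, Y) vertices; enclosed area = 37.43 mm².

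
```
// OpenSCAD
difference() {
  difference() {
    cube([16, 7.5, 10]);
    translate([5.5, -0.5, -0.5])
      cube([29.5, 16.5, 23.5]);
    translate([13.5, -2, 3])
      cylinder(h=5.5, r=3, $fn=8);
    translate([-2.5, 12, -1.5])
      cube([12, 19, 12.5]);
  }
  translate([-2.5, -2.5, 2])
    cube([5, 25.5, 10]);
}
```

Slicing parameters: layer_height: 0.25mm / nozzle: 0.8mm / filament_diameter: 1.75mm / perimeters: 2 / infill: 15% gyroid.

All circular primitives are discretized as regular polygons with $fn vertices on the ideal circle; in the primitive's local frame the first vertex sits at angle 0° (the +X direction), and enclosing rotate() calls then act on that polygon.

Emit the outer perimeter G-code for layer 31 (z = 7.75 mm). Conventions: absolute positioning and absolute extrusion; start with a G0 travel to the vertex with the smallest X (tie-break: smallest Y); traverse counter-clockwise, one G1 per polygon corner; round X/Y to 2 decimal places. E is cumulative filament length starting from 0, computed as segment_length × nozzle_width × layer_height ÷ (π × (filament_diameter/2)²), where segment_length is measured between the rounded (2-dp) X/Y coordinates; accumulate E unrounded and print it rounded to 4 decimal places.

At z = 7.75 mm: the cube (footprint 16×7.5) is included at this height; the cube at (5.5, -0.5) (footprint 29.5×16.5) is included at this height; the cylinder at (13.5, -2): section is a regular 8-gon, circumradius r=3; the cube at (-2.5, 12) (footprint 12×19) is included at this height; Subtracting the remaining from the first: starting from the 16×7.5 cube, the 29.5×16.5 cube at (5.5, -0.5) partially overlaps it — only the 78.75 mm² overlap (of its 486.75 mm²) is removed, clipping the outline; the r=3 cylinder at (13.5, -2) misses the remaining region (no effect); the 12×19 cube at (-2.5, 12) misses the remaining region (no effect) — 1 connected region; the 5×25.5 cube at (-2.5, -2.5) contributes its full rectangle; Taking the first minus the rest: starting from that combined region, the 5×25.5 cube at (-2.5, -2.5) partially overlaps it — only the 18.75 mm² overlap (of its 127.50 mm²) is removed, clipping the outline — 1 connected region. The outline is a single polygon with 4 vertices. Extrusion per mm of travel: 0.8 × 0.25 / (π × 0.875²) = 0.083150. Accumulating E over each segment gives final E = 1.7462.

G0 X2.50 Y0.00 Z7.75
G1 X5.50 Y0.00 E0.2495
G1 X5.50 Y7.50 E0.8731
G1 X2.50 Y7.50 E1.1225
G1 X2.50 Y0.00 E1.7462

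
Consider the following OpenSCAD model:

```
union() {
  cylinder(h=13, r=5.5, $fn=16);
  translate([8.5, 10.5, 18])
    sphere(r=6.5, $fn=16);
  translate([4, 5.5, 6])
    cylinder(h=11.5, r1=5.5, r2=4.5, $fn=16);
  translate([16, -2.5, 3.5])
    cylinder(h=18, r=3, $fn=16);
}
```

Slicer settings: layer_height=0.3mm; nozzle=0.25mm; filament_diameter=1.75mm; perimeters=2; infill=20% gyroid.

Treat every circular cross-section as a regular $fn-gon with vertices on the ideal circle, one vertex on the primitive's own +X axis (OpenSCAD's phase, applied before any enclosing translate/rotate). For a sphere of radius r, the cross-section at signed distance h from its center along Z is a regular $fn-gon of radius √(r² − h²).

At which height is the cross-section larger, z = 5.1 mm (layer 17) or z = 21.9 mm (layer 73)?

layer 17 (z = 5.1 mm)

Layer 17 (z = 5.1): the cylinder: section is a regular 16-gon, circumradius r=5.5 (area = (16/2)·5.500²·sin(360°/16) = 92.61 mm²); the sphere at (8.5, 10.5) is absent (|z−center|=12.900 > r=6.5); the cone at (4, 5.5) does not reach this height (z outside [6, 17.5]); the r=3 cylinder at (16, -2.5) gives a regular 16-gon of circumradius 3 (constant along its height) (area = (16/2)·3.000²·sin(360°/16) = 27.55 mm²); Merging all regions: the 2 present regions are separate (no shared area or edge), so areas and boundary lengths simply add and each stays a separate island — area = 120.16 mm². So its area = 120.16 mm². Layer 73 (z = 21.9): the cylinder is absent (z outside [0, 13]); the sphere at (8.5, 10.5): section is a regular 16-gon, circumradius = √(r²−h²) = √(6.5²−3.9²) = 5.200 (area = (16/2)·5.200²·sin(360°/16) = 82.78 mm²); the cone at (4, 5.5) does not reach this height (z outside [6, 17.5]); the cylinder at (16, -2.5) does not reach this height (z outside [3.5, 21.5]); Merging all regions: only the r=6.5 sphere at (8.5, 10.5) is present, so the union is just that shape — area = 82.78 mm². So its area = 82.78 mm². Layer 17 is larger (120.16 vs 82.78 mm²).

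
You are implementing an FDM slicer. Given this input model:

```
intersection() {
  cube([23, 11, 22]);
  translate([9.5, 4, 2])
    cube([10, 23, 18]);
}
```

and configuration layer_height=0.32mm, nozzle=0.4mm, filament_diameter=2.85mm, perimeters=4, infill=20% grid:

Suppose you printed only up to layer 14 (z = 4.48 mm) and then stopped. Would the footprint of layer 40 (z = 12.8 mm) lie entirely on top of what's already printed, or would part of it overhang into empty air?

Compare the two slices. At z = 4.48: the cube (footprint 23×11) is included at this height (area 253.00 mm²); the cube at (9.5, 4) (footprint 10×23) is included at this height (area 230.00 mm²); Keeping only the common overlap: the 10×23 cube at (9.5, 4) partially overlaps the 23×11 cube; clipping to the common part keeps 70.00 mm² — area = 70.00 mm². At z = 12.8: the cube (footprint 23×11) is included at this height (area 253.00 mm²); the cube at (9.5, 4) is present — its section is the full 10×23 rectangle (area 230.00 mm²); After intersecting: the 10×23 cube at (9.5, 4) partially overlaps the 23×11 cube; clipping to the common part keeps 70.00 mm² — area = 70.00 mm². Checking containment: the cross-section at z = 12.8 is a subset of the cross-section at z = 4.48.

entirely on top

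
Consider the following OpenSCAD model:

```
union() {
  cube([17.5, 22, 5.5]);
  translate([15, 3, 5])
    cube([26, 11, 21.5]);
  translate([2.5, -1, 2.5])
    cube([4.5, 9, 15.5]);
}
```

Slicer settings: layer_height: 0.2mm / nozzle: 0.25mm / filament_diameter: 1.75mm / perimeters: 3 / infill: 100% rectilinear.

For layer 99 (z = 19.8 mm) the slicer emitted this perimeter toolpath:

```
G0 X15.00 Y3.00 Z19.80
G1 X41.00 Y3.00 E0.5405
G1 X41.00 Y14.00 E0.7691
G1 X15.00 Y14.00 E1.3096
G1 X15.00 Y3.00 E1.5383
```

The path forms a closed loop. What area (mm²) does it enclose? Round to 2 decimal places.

Apply the shoelace formula to the sequence of (X, Y) vertices; enclosed area = 286.00 mm².

286.00 mm²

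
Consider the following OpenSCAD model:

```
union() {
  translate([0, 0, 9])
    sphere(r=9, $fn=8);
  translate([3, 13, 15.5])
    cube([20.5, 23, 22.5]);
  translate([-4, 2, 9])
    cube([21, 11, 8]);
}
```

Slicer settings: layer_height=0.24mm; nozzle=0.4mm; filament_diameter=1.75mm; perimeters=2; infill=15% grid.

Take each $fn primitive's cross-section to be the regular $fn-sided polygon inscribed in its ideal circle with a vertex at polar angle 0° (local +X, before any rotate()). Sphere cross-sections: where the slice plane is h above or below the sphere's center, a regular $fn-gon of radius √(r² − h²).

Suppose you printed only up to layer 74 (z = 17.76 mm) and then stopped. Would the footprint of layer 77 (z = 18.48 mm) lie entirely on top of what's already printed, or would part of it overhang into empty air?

entirely on top

Compare the two slices. At z = 17.76: the r=9 sphere contributes a regular 8-gon of circumradius √(9²−8.76²) = 2.065 (area = (8/2)·2.065²·sin(360°/8) = 12.06 mm²); the cube at (3, 13) is present — its section is the full 20.5×23 rectangle (area 471.50 mm²); the cube at (-4, 2) is absent (z outside [9, 17]); Combining (union): the 2 present regions are separate (no shared area or edge), so areas and boundary lengths simply add and each stays a separate island — area = 483.56 mm². At z = 18.48: the sphere does not reach this height (|z−center|=9.480 > r=9); the 20.5×23 cube at (3, 13) contributes its full rectangle (area 471.50 mm²); the cube at (-4, 2) is not intersected at this z (z outside [9, 17]); Taking the union: only the 20.5×23 cube at (3, 13) is present, so the union is just that shape — area = 471.50 mm². Checking containment: the cross-section at z = 18.48 is a subset of the cross-section at z = 17.76.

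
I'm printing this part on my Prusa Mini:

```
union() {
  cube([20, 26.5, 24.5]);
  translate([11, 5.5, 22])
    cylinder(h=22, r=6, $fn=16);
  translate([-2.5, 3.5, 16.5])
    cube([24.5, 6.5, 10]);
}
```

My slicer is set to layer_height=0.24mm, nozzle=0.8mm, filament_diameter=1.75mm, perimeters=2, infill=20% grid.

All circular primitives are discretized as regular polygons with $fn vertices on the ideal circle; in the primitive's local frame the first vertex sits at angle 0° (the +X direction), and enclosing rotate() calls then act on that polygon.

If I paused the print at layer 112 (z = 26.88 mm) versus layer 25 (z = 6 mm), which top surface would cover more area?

Layer 112 (z = 26.88): the cube does not reach this height (z outside [0, 24.5]); the cylinder at (11, 5.5): section is a regular 16-gon, circumradius r=6 (area = (16/2)·6.000²·sin(360°/16) = 110.21 mm²); the cube at (-2.5, 3.5) does not reach this height (z outside [16.5, 26.5]); Combining (union): only the r=6 cylinder at (11, 5.5) is present, so the union is just that shape — area = 110.21 mm². So its area = 110.21 mm². Layer 25 (z = 6): the cube (footprint 20×26.5) is included at this height (area 530.00 mm²); the cylinder at (11, 5.5) is absent (z outside [22, 44]); the cube at (-2.5, 3.5) is not intersected at this z (z outside [16.5, 26.5]); Combining (union): only the 20×26.5 cube is present, so the union is just that shape — area = 530.00 mm². So its area = 530.00 mm². Layer 25 is larger (530.00 vs 110.21 mm²).

layer 25 (z = 6 mm)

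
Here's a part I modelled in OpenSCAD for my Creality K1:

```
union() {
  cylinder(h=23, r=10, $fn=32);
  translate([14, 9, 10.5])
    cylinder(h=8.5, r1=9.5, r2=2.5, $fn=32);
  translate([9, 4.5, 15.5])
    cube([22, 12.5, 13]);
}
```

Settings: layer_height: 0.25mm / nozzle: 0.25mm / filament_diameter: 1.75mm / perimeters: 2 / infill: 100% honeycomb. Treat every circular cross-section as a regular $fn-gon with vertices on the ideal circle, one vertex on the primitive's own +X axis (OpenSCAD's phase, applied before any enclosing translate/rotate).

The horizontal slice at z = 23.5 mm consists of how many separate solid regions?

1

At z = 23.5 mm: the cylinder does not reach this height (z outside [0, 23]); the cone at (14, 9) is absent (z outside [10.5, 19]); the cube at (9, 4.5) (footprint 22×12.5) is included at this height; Merging all regions: only the 22×12.5 cube at (9, 4.5) is present, so the union is just that shape — 1 connected region. The result has 1 disconnected region.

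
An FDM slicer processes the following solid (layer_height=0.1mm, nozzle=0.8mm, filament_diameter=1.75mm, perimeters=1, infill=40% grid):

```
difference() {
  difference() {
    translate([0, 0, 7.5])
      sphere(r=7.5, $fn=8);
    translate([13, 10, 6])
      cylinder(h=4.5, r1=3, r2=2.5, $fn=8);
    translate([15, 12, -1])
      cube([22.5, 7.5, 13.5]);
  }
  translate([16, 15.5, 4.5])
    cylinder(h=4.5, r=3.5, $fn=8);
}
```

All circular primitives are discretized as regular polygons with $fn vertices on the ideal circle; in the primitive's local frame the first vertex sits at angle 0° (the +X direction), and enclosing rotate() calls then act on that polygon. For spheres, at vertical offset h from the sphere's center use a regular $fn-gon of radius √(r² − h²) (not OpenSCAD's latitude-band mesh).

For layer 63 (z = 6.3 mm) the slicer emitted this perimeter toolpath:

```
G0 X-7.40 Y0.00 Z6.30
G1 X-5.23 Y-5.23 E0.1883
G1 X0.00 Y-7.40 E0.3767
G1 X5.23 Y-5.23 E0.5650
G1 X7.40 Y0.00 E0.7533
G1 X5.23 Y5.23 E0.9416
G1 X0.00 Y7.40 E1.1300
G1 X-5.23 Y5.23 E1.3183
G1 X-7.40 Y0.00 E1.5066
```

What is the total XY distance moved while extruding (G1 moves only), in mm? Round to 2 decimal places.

45.30 mm

Sum the Euclidean lengths of each G1 segment: total = 45.30 mm.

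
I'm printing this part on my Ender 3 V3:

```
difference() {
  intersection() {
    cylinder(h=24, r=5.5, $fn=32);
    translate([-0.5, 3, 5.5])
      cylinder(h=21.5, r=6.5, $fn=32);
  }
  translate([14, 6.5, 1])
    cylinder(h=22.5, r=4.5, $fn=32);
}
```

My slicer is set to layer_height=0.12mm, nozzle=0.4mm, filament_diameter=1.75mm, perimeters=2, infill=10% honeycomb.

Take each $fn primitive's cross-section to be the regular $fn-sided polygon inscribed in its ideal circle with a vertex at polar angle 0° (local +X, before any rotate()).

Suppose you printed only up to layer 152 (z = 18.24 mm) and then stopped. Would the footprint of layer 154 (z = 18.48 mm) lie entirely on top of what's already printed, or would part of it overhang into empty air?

Compare the two slices. At z = 18.24: the r=5.5 cylinder gives a regular 32-gon of circumradius 5.5 (constant along its height) (area = (32/2)·5.500²·sin(360°/32) = 94.42 mm²); the r=6.5 cylinder at (-0.5, 3) gives a regular 32-gon of circumradius 6.5 (constant along its height) (area = (32/2)·6.500²·sin(360°/32) = 131.88 mm²); Taking the intersection: the r=6.5 cylinder at (-0.5, 3) partially overlaps the r=5.5 cylinder; clipping to the common part keeps 75.14 mm² — area = 75.14 mm²; the r=4.5 cylinder at (14, 6.5) contributes a regular 32-gon of circumradius 4.5 (area = (32/2)·4.500²·sin(360°/32) = 63.21 mm²); After the difference (first − rest): starting from the result so far (75.14 mm²), the r=4.5 cylinder at (14, 6.5) misses the remaining region (no effect) — area = 75.14 mm². At z = 18.48: the r=5.5 cylinder gives a regular 32-gon of circumradius 5.5 (constant along its height) (area = (32/2)·5.500²·sin(360°/32) = 94.42 mm²); the cylinder at (-0.5, 3): section is a regular 32-gon, circumradius r=6.5 (area = (32/2)·6.500²·sin(360°/32) = 131.88 mm²); Taking the intersection: the r=6.5 cylinder at (-0.5, 3) partially overlaps the r=5.5 cylinder; clipping to the common part keeps 75.14 mm² — area = 75.14 mm²; the r=4.5 cylinder at (14, 6.5) gives a regular 32-gon of circumradius 4.5 (constant along its height) (area = (32/2)·4.500²·sin(360°/32) = 63.21 mm²); Taking the first minus the rest: starting from the result so far (75.14 mm²), the r=4.5 cylinder at (14, 6.5) misses the remaining region (no effect) — area = 75.14 mm². Checking containment: the cross-section at z = 18.48 is a subset of the cross-section at z = 18.24.

entirely on top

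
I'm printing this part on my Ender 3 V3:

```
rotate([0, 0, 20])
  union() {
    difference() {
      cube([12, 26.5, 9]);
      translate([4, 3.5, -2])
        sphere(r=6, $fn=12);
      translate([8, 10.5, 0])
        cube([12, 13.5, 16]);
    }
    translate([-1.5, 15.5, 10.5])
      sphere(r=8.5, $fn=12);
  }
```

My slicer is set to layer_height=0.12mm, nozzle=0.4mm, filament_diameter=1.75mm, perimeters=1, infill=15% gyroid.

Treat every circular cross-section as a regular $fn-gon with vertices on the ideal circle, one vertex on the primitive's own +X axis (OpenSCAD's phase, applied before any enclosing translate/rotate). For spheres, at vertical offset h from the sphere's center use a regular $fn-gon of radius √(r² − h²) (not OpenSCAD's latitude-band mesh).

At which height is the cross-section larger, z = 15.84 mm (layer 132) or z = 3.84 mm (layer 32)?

Layer 132 (z = 15.84): the cube is not intersected at this z (z outside [0, 9]); the sphere at (4, 3.5) is not intersected at this z (|z−center|=17.840 > r=6); the cube at (8, 10.5) is present — its section is the full 12×13.5 rectangle (area 162.00 mm²); Subtracting the remaining from the first: the first operand is absent here, so nothing remains; the r=8.5 sphere at (-1.5, 15.5) slices to a regular 12-gon of circumradius 6.613 (√(r²−h²) with h=5.34 from center) (area = (12/2)·6.613²·sin(360°/12) = 131.20 mm²); Taking the union: only the r=8.5 sphere at (-1.5, 15.5) is present, so the union is just that shape — area = 131.20 mm²; (whole slice rotated 20° about Z — lengths, areas and connectivity unchanged). So its area = 131.20 mm². Layer 32 (z = 3.84): the cube is present — its section is the full 12×26.5 rectangle (area 318.00 mm²); the r=6 sphere at (4, 3.5) slices to a regular 12-gon of circumradius 1.376 (√(r²−h²) with h=5.84 from center) (area = (12/2)·1.376²·sin(360°/12) = 5.68 mm²); the 12×13.5 cube at (8, 10.5) contributes its full rectangle (area 162.00 mm²); Subtracting the remaining from the first: starting from the 12×26.5 cube (318.00 mm²), the r=6 sphere at (4, 3.5) lies wholly inside it (removes its full 5.68 mm² and its 8.55 mm outline becomes a hole wall); the 12×13.5 cube at (8, 10.5) partially overlaps it — only the 54.00 mm² overlap (of its 162.00 mm²) is removed, clipping the outline — area = 258.32 mm²; the r=8.5 sphere at (-1.5, 15.5) contributes a regular 12-gon of circumradius √(8.5²−6.66²) = 5.282 (area = (12/2)·5.282²·sin(360°/12) = 83.68 mm²); Taking the union: the regions partially overlap — summed areas 342.00 mm² minus the doubly-counted overlap 26.60 mm² gives 315.40 mm² — area = 315.40 mm²; (rotated 20° about Z; rotation is an isometry so areas/perimeters/island counts are preserved). So its area = 315.40 mm². Layer 32 is larger (315.40 vs 131.20 mm²).

layer 32 (z = 3.84 mm)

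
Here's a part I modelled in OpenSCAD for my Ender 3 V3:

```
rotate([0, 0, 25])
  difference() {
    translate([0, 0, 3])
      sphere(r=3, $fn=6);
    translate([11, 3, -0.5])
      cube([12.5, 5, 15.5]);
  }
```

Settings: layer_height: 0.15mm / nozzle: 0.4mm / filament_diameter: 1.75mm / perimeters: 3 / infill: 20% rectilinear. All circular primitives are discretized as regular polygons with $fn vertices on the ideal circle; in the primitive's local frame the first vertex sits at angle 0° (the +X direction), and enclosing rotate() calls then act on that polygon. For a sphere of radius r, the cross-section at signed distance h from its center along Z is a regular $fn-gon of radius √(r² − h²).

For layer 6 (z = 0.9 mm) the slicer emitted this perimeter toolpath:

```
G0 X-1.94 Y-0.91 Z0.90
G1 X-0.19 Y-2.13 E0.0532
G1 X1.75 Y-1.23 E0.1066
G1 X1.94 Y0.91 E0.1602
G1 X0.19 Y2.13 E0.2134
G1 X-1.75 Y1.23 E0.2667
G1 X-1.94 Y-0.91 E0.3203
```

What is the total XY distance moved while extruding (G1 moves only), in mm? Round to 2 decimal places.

Sum the Euclidean lengths of each G1 segment: total = 12.84 mm.

12.84 mm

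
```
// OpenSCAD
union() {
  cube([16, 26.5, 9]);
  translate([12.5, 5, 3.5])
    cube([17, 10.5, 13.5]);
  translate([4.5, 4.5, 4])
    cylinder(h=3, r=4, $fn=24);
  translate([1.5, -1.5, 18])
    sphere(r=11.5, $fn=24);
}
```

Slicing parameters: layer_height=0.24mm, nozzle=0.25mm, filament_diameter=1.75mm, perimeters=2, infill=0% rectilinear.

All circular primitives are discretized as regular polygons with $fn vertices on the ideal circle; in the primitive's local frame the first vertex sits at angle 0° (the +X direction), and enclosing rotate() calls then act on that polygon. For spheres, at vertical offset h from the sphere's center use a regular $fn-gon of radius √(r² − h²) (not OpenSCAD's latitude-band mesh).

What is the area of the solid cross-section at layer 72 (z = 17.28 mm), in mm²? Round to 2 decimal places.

At z = 17.28 mm: the cube is not intersected at this z (z outside [0, 9]); the cube at (12.5, 5) does not reach this height (z outside [3.5, 17]); the cylinder at (4.5, 4.5) is absent (z outside [4, 7]); the sphere at (1.5, -1.5): section is a regular 24-gon, circumradius = √(r²−h²) = √(11.5²−0.72²) = 11.477 (area = (24/2)·11.477²·sin(360°/24) = 409.14 mm²); Combining (union): only the r=11.5 sphere at (1.5, -1.5) is present, so the union is just that shape — area = 409.14 mm². Overall, the cross-section is a single solid region. Net area = 409.14 mm².

409.14 mm²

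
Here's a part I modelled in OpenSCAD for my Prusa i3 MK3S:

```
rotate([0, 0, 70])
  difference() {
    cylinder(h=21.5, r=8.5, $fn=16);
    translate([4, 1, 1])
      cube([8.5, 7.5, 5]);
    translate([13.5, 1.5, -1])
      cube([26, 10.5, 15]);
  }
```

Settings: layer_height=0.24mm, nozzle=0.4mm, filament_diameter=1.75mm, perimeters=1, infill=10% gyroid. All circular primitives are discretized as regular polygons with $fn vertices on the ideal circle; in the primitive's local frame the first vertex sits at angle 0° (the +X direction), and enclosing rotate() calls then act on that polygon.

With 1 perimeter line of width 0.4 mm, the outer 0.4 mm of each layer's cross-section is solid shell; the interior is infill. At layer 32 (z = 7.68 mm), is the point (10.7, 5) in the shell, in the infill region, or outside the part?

At z = 7.68 mm: the r=8.5 cylinder gives a regular 16-gon of circumradius 8.5 (constant along its height); the cube at (4, 1) is not intersected at this z (z outside [1, 6]); the cube at (13.5, 1.5) is present — its section is the full 26×10.5 rectangle; Subtracting the remaining from the first: starting from the r=8.5 cylinder, the 26×10.5 cube at (13.5, 1.5) misses the remaining region (no effect) — 1 connected region; (rotated 70° about Z; rotation is an isometry so areas/perimeters/island counts are preserved). Overall, the cross-section is a single solid region. Undo the 70° rotation: the query point maps to (8.358, -8.345) in the un-rotated model frame. The nearest boundary edge runs (7.85, -3.25)→(6.01, -6.01); distance from the point to it = 3.31 mm. The point is not inside any of the regions above, so it lies outside the cross-section (3.31 mm from the nearest boundary).

outside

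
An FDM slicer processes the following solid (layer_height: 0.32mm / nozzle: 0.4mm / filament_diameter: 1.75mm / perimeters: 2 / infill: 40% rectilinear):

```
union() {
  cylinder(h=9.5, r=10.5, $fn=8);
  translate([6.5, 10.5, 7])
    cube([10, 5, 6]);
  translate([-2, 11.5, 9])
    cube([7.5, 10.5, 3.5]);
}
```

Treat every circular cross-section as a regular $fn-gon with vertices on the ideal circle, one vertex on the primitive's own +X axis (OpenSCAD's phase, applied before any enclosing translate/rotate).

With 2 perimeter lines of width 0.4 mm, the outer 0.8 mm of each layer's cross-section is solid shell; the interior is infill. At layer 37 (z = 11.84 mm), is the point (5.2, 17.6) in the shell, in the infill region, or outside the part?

shell

At z = 11.84 mm: the cylinder is not intersected at this z (z outside [0, 9.5]); the 10×5 cube at (6.5, 10.5) contributes its full rectangle; the 7.5×10.5 cube at (-2, 11.5) contributes its full rectangle; Merging all regions: the 2 present regions are separate (no shared area or edge), so areas and boundary lengths simply add and each stays a separate island — 2 connected regions. Overall, the cross-section has 2 separate islands. The nearest boundary edge runs (5.50, 22.00)→(5.50, 11.50); distance from the point to it = 0.30 mm. (Shell/infill is judged within the island containing the point — the largest one.) The point is inside the cross-section, 0.30 mm from the nearest boundary — within the 0.8 mm shell band (2 × 0.4).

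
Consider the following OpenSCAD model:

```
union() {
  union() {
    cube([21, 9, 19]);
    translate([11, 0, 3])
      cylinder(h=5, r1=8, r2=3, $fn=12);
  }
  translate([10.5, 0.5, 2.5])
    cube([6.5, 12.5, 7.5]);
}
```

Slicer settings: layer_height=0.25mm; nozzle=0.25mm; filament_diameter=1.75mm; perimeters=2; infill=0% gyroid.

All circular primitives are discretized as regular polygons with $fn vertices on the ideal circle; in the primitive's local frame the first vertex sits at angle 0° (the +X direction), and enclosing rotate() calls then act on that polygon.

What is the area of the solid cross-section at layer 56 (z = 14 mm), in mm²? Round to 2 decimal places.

At z = 14 mm: the 21×9 cube contributes its full rectangle (area 189.00 mm²); the cone at (11, 0) is absent (z outside [3, 8]); Combining (union): only the 21×9 cube is present, so the union is just that shape — area = 189.00 mm²; the cube at (10.5, 0.5) is not intersected at this z (z outside [2.5, 10]); Combining (union): only the result so far is present, so the union is just that shape — area = 189.00 mm². Overall, the cross-section is a single solid region. Net area = 189.00 mm².

189.00 mm²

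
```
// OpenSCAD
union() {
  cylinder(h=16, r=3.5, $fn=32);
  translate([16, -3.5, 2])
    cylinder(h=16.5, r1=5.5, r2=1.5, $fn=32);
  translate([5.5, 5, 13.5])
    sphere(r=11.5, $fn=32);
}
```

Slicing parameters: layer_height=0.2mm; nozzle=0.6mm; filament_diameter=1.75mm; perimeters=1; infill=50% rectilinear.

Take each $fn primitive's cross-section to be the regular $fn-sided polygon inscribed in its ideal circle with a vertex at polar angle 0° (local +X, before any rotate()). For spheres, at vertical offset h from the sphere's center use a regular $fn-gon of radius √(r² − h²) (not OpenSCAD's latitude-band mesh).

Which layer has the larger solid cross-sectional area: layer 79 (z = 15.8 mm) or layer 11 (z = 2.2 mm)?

layer 79 (z = 15.8 mm)

Layer 79 (z = 15.8): the r=3.5 cylinder gives a regular 32-gon of circumradius 3.5 (constant along its height) (area = (32/2)·3.500²·sin(360°/32) = 38.24 mm²); the cone at (16, -3.5) contributes a regular 32-gon of circumradius 2.155 (interpolated between r1=5.5 and r2=1.5 at t=0.836) (area = (32/2)·2.155²·sin(360°/32) = 14.49 mm²); the r=11.5 sphere at (5.5, 5) contributes a regular 32-gon of circumradius √(11.5²−2.3²) = 11.268 (area = (32/2)·11.268²·sin(360°/32) = 396.30 mm²); Merging all regions: the regions partially overlap — summed areas 449.03 mm² minus the doubly-counted overlap 38.24 mm² gives 410.79 mm² — area = 410.79 mm². So its area = 410.79 mm². Layer 11 (z = 2.2): the cylinder: section is a regular 32-gon, circumradius r=3.5 (area = (32/2)·3.500²·sin(360°/32) = 38.24 mm²); the cone at (16, -3.5) (r1=5.5→r2=1.5) has section circumradius 5.452 here — a regular 32-gon (area = (32/2)·5.452²·sin(360°/32) = 92.77 mm²); the sphere at (5.5, 5): section is a regular 32-gon, circumradius = √(r²−h²) = √(11.5²−11.3²) = 2.135 (area = (32/2)·2.135²·sin(360°/32) = 14.23 mm²); Taking the union: the 3 present regions are separate (no shared area or edge), so areas and boundary lengths simply add and each stays a separate island — area = 145.24 mm². So its area = 145.24 mm². Layer 79 is larger (410.79 vs 145.24 mm²).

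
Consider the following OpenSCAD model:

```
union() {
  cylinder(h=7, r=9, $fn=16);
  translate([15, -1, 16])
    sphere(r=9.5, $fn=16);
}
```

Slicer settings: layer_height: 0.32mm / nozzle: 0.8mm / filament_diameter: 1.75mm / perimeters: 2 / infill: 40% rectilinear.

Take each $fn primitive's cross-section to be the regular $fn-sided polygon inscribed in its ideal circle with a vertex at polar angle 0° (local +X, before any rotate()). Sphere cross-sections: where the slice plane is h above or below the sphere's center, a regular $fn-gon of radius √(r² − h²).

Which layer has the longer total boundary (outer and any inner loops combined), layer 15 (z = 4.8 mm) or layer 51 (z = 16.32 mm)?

layer 51 (z = 16.32 mm)

Layer 15 (z = 4.8): the r=9 cylinder gives a regular 16-gon of circumradius 9 (constant along its height) (perimeter = 2·16·9.000·sin(180°/16) = 56.19 mm); the sphere at (15, -1) is absent (|z−center|=11.200 > r=9.5); Merging all regions: only the r=9 cylinder is present, so the union is just that shape — boundary = 56.19 mm. So its perimeter = 56.19 mm. Layer 51 (z = 16.32): the cylinder is not intersected at this z (z outside [0, 7]); the r=9.5 sphere at (15, -1) contributes a regular 16-gon of circumradius √(9.5²−0.32²) = 9.495 (perimeter = 2·16·9.495·sin(180°/16) = 59.27 mm); Merging all regions: only the r=9.5 sphere at (15, -1) is present, so the union is just that shape — boundary = 59.27 mm. So its perimeter = 59.27 mm. Layer 51 is larger (59.27 vs 56.19 mm).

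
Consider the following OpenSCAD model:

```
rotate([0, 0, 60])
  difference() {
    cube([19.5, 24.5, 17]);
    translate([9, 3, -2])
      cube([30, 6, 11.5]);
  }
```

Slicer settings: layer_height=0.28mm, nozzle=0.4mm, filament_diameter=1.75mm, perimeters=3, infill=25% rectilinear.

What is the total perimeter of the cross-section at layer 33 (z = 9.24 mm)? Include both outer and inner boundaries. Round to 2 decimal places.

At z = 9.24 mm: the cube (footprint 19.5×24.5) is included at this height (perimeter 88.00 mm); the cube at (9, 3) is present — its section is the full 30×6 rectangle (perimeter 72.00 mm); Subtracting the remaining from the first: starting from the 19.5×24.5 cube, the 30×6 cube at (9, 3) partially overlaps it — only the 63.00 mm² overlap (of its 180.00 mm²) is removed, clipping the outline — boundary = 109.00 mm; (whole slice rotated 60° about Z — lengths, areas and connectivity unchanged). Overall, the cross-section is a single solid region. Total boundary length (outer) = 109.00 mm.

109.00 mm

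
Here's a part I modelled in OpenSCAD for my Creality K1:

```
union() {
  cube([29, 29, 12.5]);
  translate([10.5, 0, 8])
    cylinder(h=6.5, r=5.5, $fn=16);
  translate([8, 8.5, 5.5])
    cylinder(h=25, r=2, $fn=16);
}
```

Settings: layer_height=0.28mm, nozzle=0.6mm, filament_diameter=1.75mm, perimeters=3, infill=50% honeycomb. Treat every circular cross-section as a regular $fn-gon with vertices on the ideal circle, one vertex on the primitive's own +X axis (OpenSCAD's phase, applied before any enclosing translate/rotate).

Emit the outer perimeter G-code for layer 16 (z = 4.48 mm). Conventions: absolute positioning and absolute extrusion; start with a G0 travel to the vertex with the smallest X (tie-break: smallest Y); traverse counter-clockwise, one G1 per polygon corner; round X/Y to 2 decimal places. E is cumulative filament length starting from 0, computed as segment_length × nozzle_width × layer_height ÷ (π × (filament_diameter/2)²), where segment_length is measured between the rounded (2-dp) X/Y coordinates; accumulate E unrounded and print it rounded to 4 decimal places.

G0 X0.00 Y0.00 Z4.48
G1 X29.00 Y0.00 E2.0255
G1 X29.00 Y29.00 E4.0511
G1 X0.00 Y29.00 E6.0766
G1 X0.00 Y0.00 E8.1022

At z = 4.48 mm: the cube (footprint 29×29) is included at this height; the cylinder at (10.5, 0) does not reach this height (z outside [8, 14.5]); the cylinder at (8, 8.5) is absent (z outside [5.5, 30.5]); Taking the union: only the 29×29 cube is present, so the union is just that shape — 1 connected region. The outline is a single polygon with 4 vertices. Extrusion per mm of travel: 0.6 × 0.28 / (π × 0.875²) = 0.069846. Accumulating E over each segment gives final E = 8.1022.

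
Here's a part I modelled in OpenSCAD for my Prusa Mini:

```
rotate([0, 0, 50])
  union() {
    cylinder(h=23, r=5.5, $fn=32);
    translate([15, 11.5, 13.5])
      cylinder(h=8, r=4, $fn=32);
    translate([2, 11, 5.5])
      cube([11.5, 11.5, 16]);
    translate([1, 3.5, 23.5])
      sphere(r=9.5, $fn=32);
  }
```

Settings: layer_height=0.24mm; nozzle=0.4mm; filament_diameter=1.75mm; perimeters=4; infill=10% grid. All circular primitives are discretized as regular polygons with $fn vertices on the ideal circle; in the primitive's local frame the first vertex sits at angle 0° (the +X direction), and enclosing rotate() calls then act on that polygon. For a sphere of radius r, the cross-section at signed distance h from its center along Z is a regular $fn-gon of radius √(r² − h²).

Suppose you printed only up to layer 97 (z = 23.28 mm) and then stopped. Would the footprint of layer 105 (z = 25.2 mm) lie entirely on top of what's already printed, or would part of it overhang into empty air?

Compare the two slices. At z = 23.28: the cylinder is not intersected at this z (z outside [0, 23]); the cylinder at (15, 11.5) does not reach this height (z outside [13.5, 21.5]); the cube at (2, 11) does not reach this height (z outside [5.5, 21.5]); the sphere at (1, 3.5): section is a regular 32-gon, circumradius = √(r²−h²) = √(9.5²−0.22²) = 9.497 (area = (32/2)·9.497²·sin(360°/32) = 281.56 mm²); Taking the union: only the r=9.5 sphere at (1, 3.5) is present, so the union is just that shape — area = 281.56 mm²; (whole slice rotated 50° about Z — lengths, areas and connectivity unchanged). At z = 25.2: the cylinder is absent (z outside [0, 23]); the cylinder at (15, 11.5) does not reach this height (z outside [13.5, 21.5]); the cube at (2, 11) does not reach this height (z outside [5.5, 21.5]); the sphere at (1, 3.5): section is a regular 32-gon, circumradius = √(r²−h²) = √(9.5²−1.7²) = 9.347 (area = (32/2)·9.347²·sin(360°/32) = 272.69 mm²); Taking the union: only the r=9.5 sphere at (1, 3.5) is present, so the union is just that shape — area = 272.69 mm²; (whole slice rotated 50° about Z — lengths, areas and connectivity unchanged). Checking containment: the cross-section at z = 25.2 is a subset of the cross-section at z = 23.28.

entirely on top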